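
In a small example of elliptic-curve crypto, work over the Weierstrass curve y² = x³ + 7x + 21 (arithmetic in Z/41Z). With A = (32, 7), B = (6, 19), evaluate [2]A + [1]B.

(39, 9)

First 2A:
Repeated addition: build up to 2A.
2A: tangent at (32, 7): λ = (3·32² + 7)/(2·7) ≡ 4/14. 14⁻¹ ≡ 3 (mod 41) since 14·3 = 42 ≡ 1, so λ ≡ 4·3 ≡ 12.
  x = λ² - 32 - 32 = 144 - 64 ≡ 39; y = λ·(32 - 39) - 7 ≡ 32. → (39, 32)
2A = (39, 32).
Finally 2A + B:
(39, 32) + (6, 19). λ = (19 - 32)/(6 - 39) ≡ 28/8 mod 41. 8⁻¹ ≡ 36 (mod 41) since 8·36 = 288 ≡ 1, so λ ≡ 24.
  x = λ² - 39 - 6 = 576 - 45 ≡ 39; y = λ·(39 - 39) - 32 ≡ 9. → (39, 9)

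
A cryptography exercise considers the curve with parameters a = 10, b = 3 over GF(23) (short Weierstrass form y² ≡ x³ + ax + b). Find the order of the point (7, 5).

7

2P: tangent at (7, 5): λ = (3·7² + 10)/(2·5) ≡ 19/10. 10⁻¹ ≡ 7 (mod 23) since 10·7 = 70 ≡ 1, so λ ≡ 19·7 ≡ 18.
  x = λ² - 7 - 7 = 324 - 14 ≡ 11; y = λ·(7 - 11) - 5 ≡ 15. → (11, 15)
3P: (11, 15) + (7, 5). λ = (5 - 15)/(7 - 11) ≡ 13/19 mod 23. 19⁻¹ ≡ 17 (mod 23), so λ ≡ 14.
  x = λ² - 11 - 7 = 196 - 18 ≡ 17; y = λ·(11 - 17) - 15 ≡ 16. → (17, 16)
4P: (17, 16) + (7, 5). λ = (5 - 16)/(7 - 17) ≡ 12/13 mod 23. 13⁻¹ ≡ 16 (mod 23), so λ ≡ 8.
  x = λ² - 17 - 7 = 64 - 24 ≡ 17; y = λ·(17 - 17) - 16 ≡ 7. → (17, 7)
5P: (17, 7) + (7, 5). λ = (5 - 7)/(7 - 17) ≡ 21/13 mod 23. 13⁻¹ ≡ 16 (mod 23) since 13·16 = 208 ≡ 1, so λ ≡ 14.
  x = λ² - 17 - 7 = 196 - 24 ≡ 11; y = λ·(17 - 11) - 7 ≡ 8. → (11, 8)
6P: (11, 8) + (7, 5). λ = (5 - 8)/(7 - 11) ≡ 20/19 mod 23. 19⁻¹ ≡ 17 (mod 23), so λ ≡ 18.
  x = λ² - 11 - 7 = 324 - 18 ≡ 7; y = λ·(11 - 7) - 8 ≡ 18. → (7, 18)
7P: (7, 18) + (7, 5): same x and y₁ ≡ -y₂, so the sum is ∞.
7P = ∞, so the order is 7.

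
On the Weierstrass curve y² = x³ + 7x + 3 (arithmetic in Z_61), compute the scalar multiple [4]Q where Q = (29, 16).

Repeated addition: build up to 4Q.
2Q: tangent at (29, 16): λ = (3·29² + 7)/(2·16) ≡ 29/32. 32⁻¹ ≡ 21 (mod 61), so λ ≡ 29·21 ≡ 60.
  x = λ² - 29 - 29 = 3600 - 58 ≡ 4; y = λ·(29 - 4) - 16 ≡ 20. → (4, 20)
3Q: (4, 20) + (29, 16). λ = (16 - 20)/(29 - 4) ≡ 57/25 mod 61. 25⁻¹ ≡ 22 (mod 61) since 25·22 = 550 ≡ 1, so λ ≡ 34.
  x = λ² - 4 - 29 = 1156 - 33 ≡ 25; y = λ·(4 - 25) - 20 ≡ 59. → (25, 59)
4Q: (25, 59) + (29, 16). λ = (16 - 59)/(29 - 25) ≡ 18/4 mod 61. 4⁻¹ ≡ 46 (mod 61), so λ ≡ 35.
  x = λ² - 25 - 29 = 1225 - 54 ≡ 12; y = λ·(25 - 12) - 59 ≡ 30. → (12, 30)

(12, 30)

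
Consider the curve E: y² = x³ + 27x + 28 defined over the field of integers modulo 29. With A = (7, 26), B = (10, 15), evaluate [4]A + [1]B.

(13, 16)

First 4A:
Double-and-add on 4 = (100)₂. Start with A = (7, 26) for the leading 1-bit.
double: tangent at (7, 26): λ = (3·7² + 27)/(2·26) ≡ 0/23. 23⁻¹ ≡ 24 (mod 29) since 23·24 = 552 ≡ 1, so λ ≡ 0·24 ≡ 0.
  x = λ² - 7 - 7 = 0 - 14 ≡ 15; y = λ·(7 - 15) - 26 ≡ 3. → (15, 3)
double: tangent at (15, 3): λ = (3·15² + 27)/(2·3) ≡ 6/6. 6⁻¹ ≡ 5 (mod 29), so λ ≡ 6·5 ≡ 1.
  x = λ² - 15 - 15 = 1 - 30 ≡ 0; y = λ·(15 - 0) - 3 ≡ 12. → (0, 12)
4A = (0, 12).
Finally 4A + B:
(0, 12) + (10, 15). λ = (15 - 12)/(10 - 0) ≡ 3/10 mod 29. 10⁻¹ ≡ 3 (mod 29), so λ ≡ 9.
  x = λ² - 0 - 10 = 81 - 10 ≡ 13; y = λ·(0 - 13) - 12 ≡ 16. → (13, 16)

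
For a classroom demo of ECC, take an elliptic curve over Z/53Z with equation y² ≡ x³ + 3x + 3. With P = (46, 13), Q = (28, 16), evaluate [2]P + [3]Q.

(18, 35)

First 2P:
Repeated addition: build up to 2P.
2P: tangent at (46, 13): λ = (3·46² + 3)/(2·13) ≡ 44/26. 26⁻¹ ≡ 51 (mod 53), so λ ≡ 44·51 ≡ 18.
  x = λ² - 46 - 46 = 324 - 92 ≡ 20; y = λ·(46 - 20) - 13 ≡ 31. → (20, 31)
2P = (20, 31).
Next 3Q:
Repeated addition: build up to 3Q.
2Q: tangent at (28, 16): λ = (3·28² + 3)/(2·16) ≡ 23/32. 32⁻¹ ≡ 5 (mod 53), so λ ≡ 23·5 ≡ 9.
  x = λ² - 28 - 28 = 81 - 56 ≡ 25; y = λ·(28 - 25) - 16 ≡ 11. → (25, 11)
3Q: (25, 11) + (28, 16). λ = (16 - 11)/(28 - 25) ≡ 5/3 mod 53. 3⁻¹ ≡ 18 (mod 53) since 3·18 = 54 ≡ 1, so λ ≡ 37.
  x = λ² - 25 - 28 = 1369 - 53 ≡ 44; y = λ·(25 - 44) - 11 ≡ 28. → (44, 28)
3Q = (44, 28).
Finally 2P + 3Q:
(20, 31) + (44, 28). λ = (28 - 31)/(44 - 20) ≡ 50/24 mod 53. 24⁻¹ ≡ 42 (mod 53), so λ ≡ 33.
  x = λ² - 20 - 44 = 1089 - 64 ≡ 18; y = λ·(20 - 18) - 31 ≡ 35. → (18, 35)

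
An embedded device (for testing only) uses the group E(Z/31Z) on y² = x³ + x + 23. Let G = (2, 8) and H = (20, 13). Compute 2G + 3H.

(21, 6)

First 2G:
Repeated addition: build up to 2G.
2G: tangent at (2, 8): λ = (3·2² + 1)/(2·8) ≡ 13/16. 16⁻¹ ≡ 2 (mod 31), so λ ≡ 13·2 ≡ 26.
  x = λ² - 2 - 2 = 676 - 4 ≡ 21; y = λ·(2 - 21) - 8 ≡ 25. → (21, 25)
2G = (21, 25).
Next 3H:
Repeated addition: build up to 3H.
2H: tangent at (20, 13): λ = (3·20² + 1)/(2·13) ≡ 23/26. 26⁻¹ ≡ 6 (mod 31) since 26·6 = 156 ≡ 1, so λ ≡ 23·6 ≡ 14.
  x = λ² - 20 - 20 = 196 - 40 ≡ 1; y = λ·(20 - 1) - 13 ≡ 5. → (1, 5)
3H: (1, 5) + (20, 13). λ = (13 - 5)/(20 - 1) ≡ 8/19 mod 31. 19⁻¹ ≡ 18 (mod 31) since 19·18 = 342 ≡ 1, so λ ≡ 20.
  x = λ² - 1 - 20 = 400 - 21 ≡ 7; y = λ·(1 - 7) - 5 ≡ 30. → (7, 30)
3H = (7, 30).
Finally 2G + 3H:
(21, 25) + (7, 30). λ = (30 - 25)/(7 - 21) ≡ 5/17 mod 31. 17⁻¹ ≡ 11 (mod 31), so λ ≡ 24.
  x = λ² - 21 - 7 = 576 - 28 ≡ 21; y = λ·(21 - 21) - 25 ≡ 6. → (21, 6)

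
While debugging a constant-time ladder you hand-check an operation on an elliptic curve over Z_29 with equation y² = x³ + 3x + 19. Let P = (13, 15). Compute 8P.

Double-and-add on 8 = (1000)₂. Start with P = (13, 15) for the leading 1-bit.
double: tangent at (13, 15): λ = (3·13² + 3)/(2·15) ≡ 17/1. 1⁻¹ ≡ 1 (mod 29), so λ ≡ 17·1 ≡ 17.
  x = λ² - 13 - 13 = 289 - 26 ≡ 2; y = λ·(13 - 2) - 15 ≡ 27. → (2, 27)
double: tangent at (2, 27): λ = (3·2² + 3)/(2·27) ≡ 15/25. 25⁻¹ ≡ 7 (mod 29), so λ ≡ 15·7 ≡ 18.
  x = λ² - 2 - 2 = 324 - 4 ≡ 1; y = λ·(2 - 1) - 27 ≡ 20. → (1, 20)
double: tangent at (1, 20): λ = (3·1² + 3)/(2·20) ≡ 6/11. 11⁻¹ ≡ 8 (mod 29) since 11·8 = 88 ≡ 1, so λ ≡ 6·8 ≡ 19.
  x = λ² - 1 - 1 = 361 - 2 ≡ 11; y = λ·(1 - 11) - 20 ≡ 22. → (11, 22)

(11, 22)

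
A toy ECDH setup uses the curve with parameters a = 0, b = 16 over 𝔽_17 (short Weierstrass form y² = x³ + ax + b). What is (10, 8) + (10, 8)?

(16, 7)

tangent at (10, 8): λ = (3·10² + 0)/(2·8) ≡ 11/16. 16⁻¹ ≡ 16 (mod 17), so λ ≡ 11·16 ≡ 6.
  x = λ² - 10 - 10 = 36 - 20 ≡ 16; y = λ·(10 - 16) - 8 ≡ 7. → (16, 7)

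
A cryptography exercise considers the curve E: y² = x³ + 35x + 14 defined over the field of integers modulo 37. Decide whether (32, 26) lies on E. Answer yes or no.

yes

y² = 26² ≡ 10; x³ + 35x + 14 = 33902 ≡ 10 (mod 37). 10 = 10.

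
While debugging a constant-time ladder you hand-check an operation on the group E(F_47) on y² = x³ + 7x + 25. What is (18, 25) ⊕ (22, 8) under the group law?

(18, 25) + (22, 8). λ = (8 - 25)/(22 - 18) ≡ 30/4 mod 47. 4⁻¹ ≡ 12 (mod 47) since 4·12 = 48 ≡ 1, so λ ≡ 31.
  x = λ² - 18 - 22 = 961 - 40 ≡ 28; y = λ·(18 - 28) - 25 ≡ 41. → (28, 41)

(28, 41)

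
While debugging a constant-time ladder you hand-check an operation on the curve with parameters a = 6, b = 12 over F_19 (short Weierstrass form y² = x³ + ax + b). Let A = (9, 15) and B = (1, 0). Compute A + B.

(9, 15) + (1, 0). λ = (0 - 15)/(1 - 9) ≡ 4/11 mod 19. 11⁻¹ ≡ 7 (mod 19), so λ ≡ 9.
  x = λ² - 9 - 1 = 81 - 10 ≡ 14; y = λ·(9 - 14) - 15 ≡ 16. → (14, 16)

(14, 16)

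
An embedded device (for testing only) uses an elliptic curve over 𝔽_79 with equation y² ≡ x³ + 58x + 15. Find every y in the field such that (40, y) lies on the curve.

x³ + 58x + 15 = 66335 ≡ 54 (mod 79).
54 is a non-residue mod 79; no y exists.

none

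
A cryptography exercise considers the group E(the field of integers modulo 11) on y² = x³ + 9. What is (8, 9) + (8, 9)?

(0, 3)

tangent at (8, 9): λ = (3·8² + 0)/(2·9) ≡ 5/7. 7⁻¹ ≡ 8 (mod 11), so λ ≡ 5·8 ≡ 7.
  x = λ² - 8 - 8 = 49 - 16 ≡ 0; y = λ·(8 - 0) - 9 ≡ 3. → (0, 3)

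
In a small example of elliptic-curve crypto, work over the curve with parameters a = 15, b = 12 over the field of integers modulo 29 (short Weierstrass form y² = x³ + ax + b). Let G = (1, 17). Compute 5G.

(28, 5)

Double-and-add on 5 = (101)₂. Start with G = (1, 17) for the leading 1-bit.
double: tangent at (1, 17): λ = (3·1² + 15)/(2·17) ≡ 18/5. 5⁻¹ ≡ 6 (mod 29), so λ ≡ 18·6 ≡ 21.
  x = λ² - 1 - 1 = 441 - 2 ≡ 4; y = λ·(1 - 4) - 17 ≡ 7. → (4, 7)
double: tangent at (4, 7): λ = (3·4² + 15)/(2·7) ≡ 5/14. 14⁻¹ ≡ 27 (mod 29), so λ ≡ 5·27 ≡ 19.
  x = λ² - 4 - 4 = 361 - 8 ≡ 5; y = λ·(4 - 5) - 7 ≡ 3. → (5, 3)
add G: (5, 3) + (1, 17). λ = (17 - 3)/(1 - 5) ≡ 14/25 mod 29. 25⁻¹ ≡ 7 (mod 29), so λ ≡ 11.
  x = λ² - 5 - 1 = 121 - 6 ≡ 28; y = λ·(5 - 28) - 3 ≡ 5. → (28, 5)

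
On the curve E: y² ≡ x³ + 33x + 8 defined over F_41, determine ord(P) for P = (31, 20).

8

2P: tangent at (31, 20): λ = (3·31² + 33)/(2·20) ≡ 5/40. 40⁻¹ ≡ 40 (mod 41), so λ ≡ 5·40 ≡ 36.
  x = λ² - 31 - 31 = 1296 - 62 ≡ 4; y = λ·(31 - 4) - 20 ≡ 9. → (4, 9)
3P: (4, 9) + (31, 20). λ = (20 - 9)/(31 - 4) ≡ 11/27 mod 41. 27⁻¹ ≡ 38 (mod 41), so λ ≡ 8.
  x = λ² - 4 - 31 = 64 - 35 ≡ 29; y = λ·(4 - 29) - 9 ≡ 37. → (29, 37)
4P: (29, 37) + (31, 20). λ = (20 - 37)/(31 - 29) ≡ 24/2 mod 41. 2⁻¹ ≡ 21 (mod 41), so λ ≡ 12.
  x = λ² - 29 - 31 = 144 - 60 ≡ 2; y = λ·(29 - 2) - 37 ≡ 0. → (2, 0)
5P: (2, 0) + (31, 20). λ = (20 - 0)/(31 - 2) ≡ 20/29 mod 41. 29⁻¹ ≡ 17 (mod 41), so λ ≡ 12.
  x = λ² - 2 - 31 = 144 - 33 ≡ 29; y = λ·(2 - 29) - 0 ≡ 4. → (29, 4)
6P: (29, 4) + (31, 20). λ = (20 - 4)/(31 - 29) ≡ 16/2 mod 41. 2⁻¹ ≡ 21 (mod 41), so λ ≡ 8.
  x = λ² - 29 - 31 = 64 - 60 ≡ 4; y = λ·(29 - 4) - 4 ≡ 32. → (4, 32)
7P: (4, 32) + (31, 20). λ = (20 - 32)/(31 - 4) ≡ 29/27 mod 41. 27⁻¹ ≡ 38 (mod 41) since 27·38 = 1026 ≡ 1, so λ ≡ 36.
  x = λ² - 4 - 31 = 1296 - 35 ≡ 31; y = λ·(4 - 31) - 32 ≡ 21. → (31, 21)
8P: (31, 21) + (31, 20): same x and y₁ ≡ -y₂, so the sum is O.
8P = O, so the order is 8.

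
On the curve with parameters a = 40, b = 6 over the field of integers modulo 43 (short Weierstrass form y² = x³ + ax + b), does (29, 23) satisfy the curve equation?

yes

y² = 23² ≡ 13; x³ + 40x + 6 = 25555 ≡ 13 (mod 43). 13 = 13.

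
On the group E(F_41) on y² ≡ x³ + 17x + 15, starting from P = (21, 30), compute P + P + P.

Repeated addition: build up to 3P.
2P: tangent at (21, 30): λ = (3·21² + 17)/(2·30) ≡ 28/19. 19⁻¹ ≡ 13 (mod 41) since 19·13 = 247 ≡ 1, so λ ≡ 28·13 ≡ 36.
  x = λ² - 21 - 21 = 1296 - 42 ≡ 24; y = λ·(21 - 24) - 30 ≡ 26. → (24, 26)
3P: (24, 26) + (21, 30). λ = (30 - 26)/(21 - 24) ≡ 4/38 mod 41. 38⁻¹ ≡ 27 (mod 41), so λ ≡ 26.
  x = λ² - 24 - 21 = 676 - 45 ≡ 16; y = λ·(24 - 16) - 26 ≡ 18. → (16, 18)

(16, 18)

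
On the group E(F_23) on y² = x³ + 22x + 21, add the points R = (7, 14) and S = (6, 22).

(7, 14) + (6, 22). λ = (22 - 14)/(6 - 7) ≡ 8/22 mod 23. 22⁻¹ ≡ 22 (mod 23) since 22·22 = 484 ≡ 1, so λ ≡ 15.
  x = λ² - 7 - 6 = 225 - 13 ≡ 5; y = λ·(7 - 5) - 14 ≡ 16. → (5, 16)

(5, 16)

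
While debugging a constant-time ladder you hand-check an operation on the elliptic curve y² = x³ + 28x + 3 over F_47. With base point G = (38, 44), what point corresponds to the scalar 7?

Repeated addition: build up to 7G.
2G: tangent at (38, 44): λ = (3·38² + 28)/(2·44) ≡ 36/41. 41⁻¹ ≡ 39 (mod 47), so λ ≡ 36·39 ≡ 41.
  x = λ² - 38 - 38 = 1681 - 76 ≡ 7; y = λ·(38 - 7) - 44 ≡ 5. → (7, 5)
3G: (7, 5) + (38, 44). λ = (44 - 5)/(38 - 7) ≡ 39/31 mod 47. 31⁻¹ ≡ 44 (mod 47), so λ ≡ 24.
  x = λ² - 7 - 38 = 576 - 45 ≡ 14; y = λ·(7 - 14) - 5 ≡ 15. → (14, 15)
4G: (14, 15) + (38, 44). λ = (44 - 15)/(38 - 14) ≡ 29/24 mod 47. 24⁻¹ ≡ 2 (mod 47), so λ ≡ 11.
  x = λ² - 14 - 38 = 121 - 52 ≡ 22; y = λ·(14 - 22) - 15 ≡ 38. → (22, 38)
5G: (22, 38) + (38, 44). λ = (44 - 38)/(38 - 22) ≡ 6/16 mod 47. 16⁻¹ ≡ 3 (mod 47), so λ ≡ 18.
  x = λ² - 22 - 38 = 324 - 60 ≡ 29; y = λ·(22 - 29) - 38 ≡ 24. → (29, 24)
6G: (29, 24) + (38, 44). λ = (44 - 24)/(38 - 29) ≡ 20/9 mod 47. 9⁻¹ ≡ 21 (mod 47), so λ ≡ 44.
  x = λ² - 29 - 38 = 1936 - 67 ≡ 36; y = λ·(29 - 36) - 24 ≡ 44. → (36, 44)
7G: (36, 44) + (38, 44). λ = (44 - 44)/(38 - 36) ≡ 0/2 mod 47. 2⁻¹ ≡ 24 (mod 47) since 2·24 = 48 ≡ 1, so λ ≡ 0.
  x = λ² - 36 - 38 = 0 - 74 ≡ 20; y = λ·(36 - 20) - 44 ≡ 3. → (20, 3)

(20, 3)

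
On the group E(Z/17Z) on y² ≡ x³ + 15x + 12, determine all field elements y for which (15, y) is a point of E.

5, 12

x³ + 15x + 12 = 3612 ≡ 8 (mod 17).
Square roots of 8 mod 17: 5 and 12 (since 5² = 25 ≡ 8).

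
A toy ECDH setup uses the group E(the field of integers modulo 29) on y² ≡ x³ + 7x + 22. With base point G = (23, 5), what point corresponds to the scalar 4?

(11, 26)

Double-and-add on 4 = (100)₂. Start with G = (23, 5) for the leading 1-bit.
double: tangent at (23, 5): λ = (3·23² + 7)/(2·5) ≡ 28/10. 10⁻¹ ≡ 3 (mod 29) since 10·3 = 30 ≡ 1, so λ ≡ 28·3 ≡ 26.
  x = λ² - 23 - 23 = 676 - 46 ≡ 21; y = λ·(23 - 21) - 5 ≡ 18. → (21, 18)
double: tangent at (21, 18): λ = (3·21² + 7)/(2·18) ≡ 25/7. 7⁻¹ ≡ 25 (mod 29), so λ ≡ 25·25 ≡ 16.
  x = λ² - 21 - 21 = 256 - 42 ≡ 11; y = λ·(21 - 11) - 18 ≡ 26. → (11, 26)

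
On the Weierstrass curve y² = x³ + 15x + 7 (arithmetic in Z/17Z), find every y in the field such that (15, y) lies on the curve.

none

x³ + 15x + 7 = 3607 ≡ 3 (mod 17).
3 is a non-residue mod 17; no y exists.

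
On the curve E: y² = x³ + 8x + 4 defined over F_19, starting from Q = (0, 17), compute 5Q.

(7, 2)

Double-and-add on 5 = (101)₂. Start with Q = (0, 17) for the leading 1-bit.
double: tangent at (0, 17): λ = (3·0² + 8)/(2·17) ≡ 8/15. 15⁻¹ ≡ 14 (mod 19) since 15·14 = 210 ≡ 1, so λ ≡ 8·14 ≡ 17.
  x = λ² - 0 - 0 = 289 - 0 ≡ 4; y = λ·(0 - 4) - 17 ≡ 10. → (4, 10)
double: tangent at (4, 10): λ = (3·4² + 8)/(2·10) ≡ 18/1. 1⁻¹ ≡ 1 (mod 19) since 1·1 = 1 ≡ 1, so λ ≡ 18·1 ≡ 18.
  x = λ² - 4 - 4 = 324 - 8 ≡ 12; y = λ·(4 - 12) - 10 ≡ 17. → (12, 17)
add Q: (12, 17) + (0, 17). λ = (17 - 17)/(0 - 12) ≡ 0/7 mod 19. 7⁻¹ ≡ 11 (mod 19), so λ ≡ 0.
  x = λ² - 12 - 0 = 0 - 12 ≡ 7; y = λ·(12 - 7) - 17 ≡ 2. → (7, 2)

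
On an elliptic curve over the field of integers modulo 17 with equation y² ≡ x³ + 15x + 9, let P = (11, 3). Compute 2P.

(3, 8)

tangent at (11, 3): λ = (3·11² + 15)/(2·3) ≡ 4/6. 6⁻¹ ≡ 3 (mod 17) since 6·3 = 18 ≡ 1, so λ ≡ 4·3 ≡ 12.
  x = λ² - 11 - 11 = 144 - 22 ≡ 3; y = λ·(11 - 3) - 3 ≡ 8. → (3, 8)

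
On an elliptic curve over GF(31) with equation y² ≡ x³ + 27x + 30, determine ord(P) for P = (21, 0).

2P: (21, 0) + (21, 0): same x and y₁ ≡ -y₂, so the sum is ∞.
2P = ∞, so the order is 2.

2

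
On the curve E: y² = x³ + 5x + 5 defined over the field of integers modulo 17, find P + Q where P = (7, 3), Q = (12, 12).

(7, 3) + (12, 12). λ = (12 - 3)/(12 - 7) ≡ 9/5 mod 17. 5⁻¹ ≡ 7 (mod 17), so λ ≡ 12.
  x = λ² - 7 - 12 = 144 - 19 ≡ 6; y = λ·(7 - 6) - 3 ≡ 9. → (6, 9)

(6, 9)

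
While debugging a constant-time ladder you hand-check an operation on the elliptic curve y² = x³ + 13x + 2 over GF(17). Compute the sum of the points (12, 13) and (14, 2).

(0, 6)

(12, 13) + (14, 2). λ = (2 - 13)/(14 - 12) ≡ 6/2 mod 17. 2⁻¹ ≡ 9 (mod 17) since 2·9 = 18 ≡ 1, so λ ≡ 3.
  x = λ² - 12 - 14 = 9 - 26 ≡ 0; y = λ·(12 - 0) - 13 ≡ 6. → (0, 6)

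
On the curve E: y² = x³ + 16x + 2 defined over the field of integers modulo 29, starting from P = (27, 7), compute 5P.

Double-and-add on 5 = (101)₂. Start with P = (27, 7) for the leading 1-bit.
double: tangent at (27, 7): λ = (3·27² + 16)/(2·7) ≡ 28/14. 14⁻¹ ≡ 27 (mod 29) since 14·27 = 378 ≡ 1, so λ ≡ 28·27 ≡ 2.
  x = λ² - 27 - 27 = 4 - 54 ≡ 8; y = λ·(27 - 8) - 7 ≡ 2. → (8, 2)
double: tangent at (8, 2): λ = (3·8² + 16)/(2·2) ≡ 5/4. 4⁻¹ ≡ 22 (mod 29), so λ ≡ 5·22 ≡ 23.
  x = λ² - 8 - 8 = 529 - 16 ≡ 20; y = λ·(8 - 20) - 2 ≡ 12. → (20, 12)
add P: (20, 12) + (27, 7). λ = (7 - 12)/(27 - 20) ≡ 24/7 mod 29. 7⁻¹ ≡ 25 (mod 29), so λ ≡ 20.
  x = λ² - 20 - 27 = 400 - 47 ≡ 5; y = λ·(20 - 5) - 12 ≡ 27. → (5, 27)

(5, 27)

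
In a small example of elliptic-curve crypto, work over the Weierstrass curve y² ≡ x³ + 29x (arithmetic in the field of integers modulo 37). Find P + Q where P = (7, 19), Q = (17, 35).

(20, 12)

(7, 19) + (17, 35). λ = (35 - 19)/(17 - 7) ≡ 16/10 mod 37. 10⁻¹ ≡ 26 (mod 37) since 10·26 = 260 ≡ 1, so λ ≡ 9.
  x = λ² - 7 - 17 = 81 - 24 ≡ 20; y = λ·(7 - 20) - 19 ≡ 12. → (20, 12)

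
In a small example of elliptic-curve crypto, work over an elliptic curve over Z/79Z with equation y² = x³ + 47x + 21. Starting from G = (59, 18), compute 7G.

(64, 7)

Repeated addition: build up to 7G.
2G: tangent at (59, 18): λ = (3·59² + 47)/(2·18) ≡ 62/36. 36⁻¹ ≡ 11 (mod 79), so λ ≡ 62·11 ≡ 50.
  x = λ² - 59 - 59 = 2500 - 118 ≡ 12; y = λ·(59 - 12) - 18 ≡ 41. → (12, 41)
3G: (12, 41) + (59, 18). λ = (18 - 41)/(59 - 12) ≡ 56/47 mod 79. 47⁻¹ ≡ 37 (mod 79) since 47·37 = 1739 ≡ 1, so λ ≡ 18.
  x = λ² - 12 - 59 = 324 - 71 ≡ 16; y = λ·(12 - 16) - 41 ≡ 45. → (16, 45)
4G: (16, 45) + (59, 18). λ = (18 - 45)/(59 - 16) ≡ 52/43 mod 79. 43⁻¹ ≡ 68 (mod 79), so λ ≡ 60.
  x = λ² - 16 - 59 = 3600 - 75 ≡ 49; y = λ·(16 - 49) - 45 ≡ 29. → (49, 29)
5G: (49, 29) + (59, 18). λ = (18 - 29)/(59 - 49) ≡ 68/10 mod 79. 10⁻¹ ≡ 8 (mod 79), so λ ≡ 70.
  x = λ² - 49 - 59 = 4900 - 108 ≡ 52; y = λ·(49 - 52) - 29 ≡ 77. → (52, 77)
6G: (52, 77) + (59, 18). λ = (18 - 77)/(59 - 52) ≡ 20/7 mod 79. 7⁻¹ ≡ 34 (mod 79), so λ ≡ 48.
  x = λ² - 52 - 59 = 2304 - 111 ≡ 60; y = λ·(52 - 60) - 77 ≡ 13. → (60, 13)
7G: (60, 13) + (59, 18). λ = (18 - 13)/(59 - 60) ≡ 5/78 mod 79. 78⁻¹ ≡ 78 (mod 79), so λ ≡ 74.
  x = λ² - 60 - 59 = 5476 - 119 ≡ 64; y = λ·(60 - 64) - 13 ≡ 7. → (64, 7)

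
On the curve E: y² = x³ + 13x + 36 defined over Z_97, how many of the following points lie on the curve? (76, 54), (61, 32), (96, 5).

1

(76, 54): 54² ≡ 6, rhs ≡ 8 → off.
(61, 32): 32² ≡ 54, rhs ≡ 54 → on.
(96, 5): 5² ≡ 25, rhs ≡ 22 → off.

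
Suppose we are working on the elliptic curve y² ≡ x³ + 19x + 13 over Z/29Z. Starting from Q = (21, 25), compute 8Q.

O

Repeated addition: build up to 8Q.
2Q: tangent at (21, 25): λ = (3·21² + 19)/(2·25) ≡ 8/21. 21⁻¹ ≡ 18 (mod 29), so λ ≡ 8·18 ≡ 28.
  x = λ² - 21 - 21 = 784 - 42 ≡ 17; y = λ·(21 - 17) - 25 ≡ 0. → (17, 0)
3Q: (17, 0) + (21, 25). λ = (25 - 0)/(21 - 17) ≡ 25/4 mod 29. 4⁻¹ ≡ 22 (mod 29) since 4·22 = 88 ≡ 1, so λ ≡ 28.
  x = λ² - 17 - 21 = 784 - 38 ≡ 21; y = λ·(17 - 21) - 0 ≡ 4. → (21, 4)
4Q: (21, 4) + (21, 25): same x and y₁ ≡ -y₂, so the sum is O.
5Q: O + (21, 25) = (21, 25) (identity).
6Q: tangent at (21, 25): λ = (3·21² + 19)/(2·25) ≡ 8/21. 21⁻¹ ≡ 18 (mod 29), so λ ≡ 8·18 ≡ 28.
  x = λ² - 21 - 21 = 784 - 42 ≡ 17; y = λ·(21 - 17) - 25 ≡ 0. → (17, 0)
7Q: (17, 0) + (21, 25). λ = (25 - 0)/(21 - 17) ≡ 25/4 mod 29. 4⁻¹ ≡ 22 (mod 29), so λ ≡ 28.
  x = λ² - 17 - 21 = 784 - 38 ≡ 21; y = λ·(17 - 21) - 0 ≡ 4. → (21, 4)
8Q: (21, 4) + (21, 25): same x and y₁ ≡ -y₂, so the sum is O.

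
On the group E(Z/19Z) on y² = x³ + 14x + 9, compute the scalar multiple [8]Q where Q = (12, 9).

(10, 16)

Double-and-add on 8 = (1000)₂. Start with Q = (12, 9) for the leading 1-bit.
double: tangent at (12, 9): λ = (3·12² + 14)/(2·9) ≡ 9/18. 18⁻¹ ≡ 18 (mod 19) since 18·18 = 324 ≡ 1, so λ ≡ 9·18 ≡ 10.
  x = λ² - 12 - 12 = 100 - 24 ≡ 0; y = λ·(12 - 0) - 9 ≡ 16. → (0, 16)
double: tangent at (0, 16): λ = (3·0² + 14)/(2·16) ≡ 14/13. 13⁻¹ ≡ 3 (mod 19), so λ ≡ 14·3 ≡ 4.
  x = λ² - 0 - 0 = 16 - 0 ≡ 16; y = λ·(0 - 16) - 16 ≡ 15. → (16, 15)
double: tangent at (16, 15): λ = (3·16² + 14)/(2·15) ≡ 3/11. 11⁻¹ ≡ 7 (mod 19) since 11·7 = 77 ≡ 1, so λ ≡ 3·7 ≡ 2.
  x = λ² - 16 - 16 = 4 - 32 ≡ 10; y = λ·(16 - 10) - 15 ≡ 16. → (10, 16)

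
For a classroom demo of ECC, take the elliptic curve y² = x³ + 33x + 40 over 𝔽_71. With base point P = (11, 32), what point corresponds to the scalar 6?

Double-and-add on 6 = (110)₂. Start with P = (11, 32) for the leading 1-bit.
double: tangent at (11, 32): λ = (3·11² + 33)/(2·32) ≡ 41/64. 64⁻¹ ≡ 10 (mod 71) since 64·10 = 640 ≡ 1, so λ ≡ 41·10 ≡ 55.
  x = λ² - 11 - 11 = 3025 - 22 ≡ 21; y = λ·(11 - 21) - 32 ≡ 57. → (21, 57)
add P: (21, 57) + (11, 32). λ = (32 - 57)/(11 - 21) ≡ 46/61 mod 71. 61⁻¹ ≡ 7 (mod 71), so λ ≡ 38.
  x = λ² - 21 - 11 = 1444 - 32 ≡ 63; y = λ·(21 - 63) - 57 ≡ 51. → (63, 51)
double: tangent at (63, 51): λ = (3·63² + 33)/(2·51) ≡ 12/31. 31⁻¹ ≡ 55 (mod 71) since 31·55 = 1705 ≡ 1, so λ ≡ 12·55 ≡ 21.
  x = λ² - 63 - 63 = 441 - 126 ≡ 31; y = λ·(63 - 31) - 51 ≡ 53. → (31, 53)

(31, 53)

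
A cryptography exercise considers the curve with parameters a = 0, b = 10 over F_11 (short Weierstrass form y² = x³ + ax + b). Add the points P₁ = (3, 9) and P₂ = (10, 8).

(7, 1)

(3, 9) + (10, 8). λ = (8 - 9)/(10 - 3) ≡ 10/7 mod 11. 7⁻¹ ≡ 8 (mod 11), so λ ≡ 3.
  x = λ² - 3 - 10 = 9 - 13 ≡ 7; y = λ·(3 - 7) - 9 ≡ 1. → (7, 1)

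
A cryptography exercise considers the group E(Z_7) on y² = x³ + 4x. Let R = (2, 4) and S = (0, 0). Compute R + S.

(2, 4) + (0, 0). λ = (0 - 4)/(0 - 2) ≡ 3/5 mod 7. 5⁻¹ ≡ 3 (mod 7), so λ ≡ 2.
  x = λ² - 2 - 0 = 4 - 2 ≡ 2; y = λ·(2 - 2) - 4 ≡ 3. → (2, 3)

(2, 3)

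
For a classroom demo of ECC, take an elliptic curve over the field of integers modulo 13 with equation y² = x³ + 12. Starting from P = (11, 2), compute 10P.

(0, 8)

Double-and-add on 10 = (1010)₂. Start with P = (11, 2) for the leading 1-bit.
double: tangent at (11, 2): λ = (3·11² + 0)/(2·2) ≡ 12/4. 4⁻¹ ≡ 10 (mod 13), so λ ≡ 12·10 ≡ 3.
  x = λ² - 11 - 11 = 9 - 22 ≡ 0; y = λ·(11 - 0) - 2 ≡ 5. → (0, 5)
double: tangent at (0, 5): λ = (3·0² + 0)/(2·5) ≡ 0/10. 10⁻¹ ≡ 4 (mod 13), so λ ≡ 0·4 ≡ 0.
  x = λ² - 0 - 0 = 0 - 0 ≡ 0; y = λ·(0 - 0) - 5 ≡ 8. → (0, 8)
add P: (0, 8) + (11, 2). λ = (2 - 8)/(11 - 0) ≡ 7/11 mod 13. 11⁻¹ ≡ 6 (mod 13) since 11·6 = 66 ≡ 1, so λ ≡ 3.
  x = λ² - 0 - 11 = 9 - 11 ≡ 11; y = λ·(0 - 11) - 8 ≡ 11. → (11, 11)
double: tangent at (11, 11): λ = (3·11² + 0)/(2·11) ≡ 12/9. 9⁻¹ ≡ 3 (mod 13), so λ ≡ 12·3 ≡ 10.
  x = λ² - 11 - 11 = 100 - 22 ≡ 0; y = λ·(11 - 0) - 11 ≡ 8. → (0, 8)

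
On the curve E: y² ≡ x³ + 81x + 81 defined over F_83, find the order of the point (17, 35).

2P: tangent at (17, 35): λ = (3·17² + 81)/(2·35) ≡ 35/70. 70⁻¹ ≡ 51 (mod 83) since 70·51 = 3570 ≡ 1, so λ ≡ 35·51 ≡ 42.
  x = λ² - 17 - 17 = 1764 - 34 ≡ 70; y = λ·(17 - 70) - 35 ≡ 63. → (70, 63)
3P: (70, 63) + (17, 35). λ = (35 - 63)/(17 - 70) ≡ 55/30 mod 83. 30⁻¹ ≡ 36 (mod 83), so λ ≡ 71.
  x = λ² - 70 - 17 = 5041 - 87 ≡ 57; y = λ·(70 - 57) - 63 ≡ 30. → (57, 30)
4P: (57, 30) + (17, 35). λ = (35 - 30)/(17 - 57) ≡ 5/43 mod 83. 43⁻¹ ≡ 56 (mod 83) since 43·56 = 2408 ≡ 1, so λ ≡ 31.
  x = λ² - 57 - 17 = 961 - 74 ≡ 57; y = λ·(57 - 57) - 30 ≡ 53. → (57, 53)
5P: (57, 53) + (17, 35). λ = (35 - 53)/(17 - 57) ≡ 65/43 mod 83. 43⁻¹ ≡ 56 (mod 83), so λ ≡ 71.
  x = λ² - 57 - 17 = 5041 - 74 ≡ 70; y = λ·(57 - 70) - 53 ≡ 20. → (70, 20)
6P: (70, 20) + (17, 35). λ = (35 - 20)/(17 - 70) ≡ 15/30 mod 83. 30⁻¹ ≡ 36 (mod 83) since 30·36 = 1080 ≡ 1, so λ ≡ 42.
  x = λ² - 70 - 17 = 1764 - 87 ≡ 17; y = λ·(70 - 17) - 20 ≡ 48. → (17, 48)
7P: (17, 48) + (17, 35): same x and y₁ ≡ -y₂, so the sum is the point at infinity.
7P = the point at infinity, so the order is 7.

7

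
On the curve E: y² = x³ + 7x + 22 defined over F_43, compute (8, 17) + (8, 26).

O

The two points share x = 8 and their y-coordinates satisfy 17 + 26 ≡ 0 (mod 43), so they are inverses. Their sum is the point at infinity.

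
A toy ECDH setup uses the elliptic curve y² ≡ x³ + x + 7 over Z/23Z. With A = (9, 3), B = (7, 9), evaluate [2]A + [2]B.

First 2A:
Repeated addition: build up to 2A.
2A: tangent at (9, 3): λ = (3·9² + 1)/(2·3) ≡ 14/6. 6⁻¹ ≡ 4 (mod 23), so λ ≡ 14·4 ≡ 10.
  x = λ² - 9 - 9 = 100 - 18 ≡ 13; y = λ·(9 - 13) - 3 ≡ 3. → (13, 3)
2A = (13, 3).
Next 2B:
Repeated addition: build up to 2B.
2B: tangent at (7, 9): λ = (3·7² + 1)/(2·9) ≡ 10/18. 18⁻¹ ≡ 9 (mod 23), so λ ≡ 10·9 ≡ 21.
  x = λ² - 7 - 7 = 441 - 14 ≡ 13; y = λ·(7 - 13) - 9 ≡ 3. → (13, 3)
2B = (13, 3).
Finally 2A + 2B:
tangent at (13, 3): λ = (3·13² + 1)/(2·3) ≡ 2/6. 6⁻¹ ≡ 4 (mod 23), so λ ≡ 2·4 ≡ 8.
  x = λ² - 13 - 13 = 64 - 26 ≡ 15; y = λ·(13 - 15) - 3 ≡ 4. → (15, 4)

(15, 4)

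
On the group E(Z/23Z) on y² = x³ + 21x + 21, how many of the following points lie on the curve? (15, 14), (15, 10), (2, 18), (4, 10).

3

(15, 14): 14² ≡ 12, rhs ≡ 8 → off.
(15, 10): 10² ≡ 8, rhs ≡ 8 → on.
(2, 18): 18² ≡ 2, rhs ≡ 2 → on.
(4, 10): 10² ≡ 8, rhs ≡ 8 → on.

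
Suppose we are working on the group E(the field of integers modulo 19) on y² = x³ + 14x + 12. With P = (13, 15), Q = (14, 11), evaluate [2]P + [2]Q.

(8, 16)

First 2P:
Repeated addition: build up to 2P.
2P: tangent at (13, 15): λ = (3·13² + 14)/(2·15) ≡ 8/11. 11⁻¹ ≡ 7 (mod 19), so λ ≡ 8·7 ≡ 18.
  x = λ² - 13 - 13 = 324 - 26 ≡ 13; y = λ·(13 - 13) - 15 ≡ 4. → (13, 4)
2P = (13, 4).
Next 2Q:
Repeated addition: build up to 2Q.
2Q: tangent at (14, 11): λ = (3·14² + 14)/(2·11) ≡ 13/3. 3⁻¹ ≡ 13 (mod 19), so λ ≡ 13·13 ≡ 17.
  x = λ² - 14 - 14 = 289 - 28 ≡ 14; y = λ·(14 - 14) - 11 ≡ 8. → (14, 8)
2Q = (14, 8).
Finally 2P + 2Q:
(13, 4) + (14, 8). λ = (8 - 4)/(14 - 13) ≡ 4/1 mod 19. 1⁻¹ ≡ 1 (mod 19), so λ ≡ 4.
  x = λ² - 13 - 14 = 16 - 27 ≡ 8; y = λ·(13 - 8) - 4 ≡ 16. → (8, 16)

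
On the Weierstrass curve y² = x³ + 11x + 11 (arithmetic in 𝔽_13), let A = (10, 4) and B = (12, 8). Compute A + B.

(10, 4) + (12, 8). λ = (8 - 4)/(12 - 10) ≡ 4/2 mod 13. 2⁻¹ ≡ 7 (mod 13) since 2·7 = 14 ≡ 1, so λ ≡ 2.
  x = λ² - 10 - 12 = 4 - 22 ≡ 8; y = λ·(10 - 8) - 4 ≡ 0. → (8, 0)

(8, 0)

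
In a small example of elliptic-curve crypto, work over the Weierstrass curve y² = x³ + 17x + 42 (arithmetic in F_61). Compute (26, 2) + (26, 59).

O

The two points share x = 26 and their y-coordinates satisfy 2 + 59 ≡ 0 (mod 61), so they are inverses. Their sum is O.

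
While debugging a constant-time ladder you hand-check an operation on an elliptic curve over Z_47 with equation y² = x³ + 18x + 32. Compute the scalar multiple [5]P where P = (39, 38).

(21, 41)

Double-and-add on 5 = (101)₂. Start with P = (39, 38) for the leading 1-bit.
double: tangent at (39, 38): λ = (3·39² + 18)/(2·38) ≡ 22/29. 29⁻¹ ≡ 13 (mod 47) since 29·13 = 377 ≡ 1, so λ ≡ 22·13 ≡ 4.
  x = λ² - 39 - 39 = 16 - 78 ≡ 32; y = λ·(39 - 32) - 38 ≡ 37. → (32, 37)
double: tangent at (32, 37): λ = (3·32² + 18)/(2·37) ≡ 35/27. 27⁻¹ ≡ 7 (mod 47), so λ ≡ 35·7 ≡ 10.
  x = λ² - 32 - 32 = 100 - 64 ≡ 36; y = λ·(32 - 36) - 37 ≡ 17. → (36, 17)
add P: (36, 17) + (39, 38). λ = (38 - 17)/(39 - 36) ≡ 21/3 mod 47. 3⁻¹ ≡ 16 (mod 47), so λ ≡ 7.
  x = λ² - 36 - 39 = 49 - 75 ≡ 21; y = λ·(36 - 21) - 17 ≡ 41. → (21, 41)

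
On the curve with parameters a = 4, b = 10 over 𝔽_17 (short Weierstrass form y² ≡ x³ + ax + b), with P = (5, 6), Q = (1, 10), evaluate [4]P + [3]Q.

First 4P:
Double-and-add on 4 = (100)₂. Start with P = (5, 6) for the leading 1-bit.
double: tangent at (5, 6): λ = (3·5² + 4)/(2·6) ≡ 11/12. 12⁻¹ ≡ 10 (mod 17), so λ ≡ 11·10 ≡ 8.
  x = λ² - 5 - 5 = 64 - 10 ≡ 3; y = λ·(5 - 3) - 6 ≡ 10. → (3, 10)
double: tangent at (3, 10): λ = (3·3² + 4)/(2·10) ≡ 14/3. 3⁻¹ ≡ 6 (mod 17) since 3·6 = 18 ≡ 1, so λ ≡ 14·6 ≡ 16.
  x = λ² - 3 - 3 = 256 - 6 ≡ 12; y = λ·(3 - 12) - 10 ≡ 16. → (12, 16)
4P = (12, 16).
Next 3Q:
Repeated addition: build up to 3Q.
2Q: tangent at (1, 10): λ = (3·1² + 4)/(2·10) ≡ 7/3. 3⁻¹ ≡ 6 (mod 17) since 3·6 = 18 ≡ 1, so λ ≡ 7·6 ≡ 8.
  x = λ² - 1 - 1 = 64 - 2 ≡ 11; y = λ·(1 - 11) - 10 ≡ 12. → (11, 12)
3Q: (11, 12) + (1, 10). λ = (10 - 12)/(1 - 11) ≡ 15/7 mod 17. 7⁻¹ ≡ 5 (mod 17), so λ ≡ 7.
  x = λ² - 11 - 1 = 49 - 12 ≡ 3; y = λ·(11 - 3) - 12 ≡ 10. → (3, 10)
3Q = (3, 10).
Finally 4P + 3Q:
(12, 16) + (3, 10). λ = (10 - 16)/(3 - 12) ≡ 11/8 mod 17. 8⁻¹ ≡ 15 (mod 17), so λ ≡ 12.
  x = λ² - 12 - 3 = 144 - 15 ≡ 10; y = λ·(12 - 10) - 16 ≡ 8. → (10, 8)

(10, 8)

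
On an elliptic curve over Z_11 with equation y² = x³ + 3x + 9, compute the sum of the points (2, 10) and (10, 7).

(2, 10) + (10, 7). λ = (7 - 10)/(10 - 2) ≡ 8/8 mod 11. 8⁻¹ ≡ 7 (mod 11) since 8·7 = 56 ≡ 1, so λ ≡ 1.
  x = λ² - 2 - 10 = 1 - 12 ≡ 0; y = λ·(2 - 0) - 10 ≡ 3. → (0, 3)

(0, 3)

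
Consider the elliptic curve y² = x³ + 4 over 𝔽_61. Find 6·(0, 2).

Write Q = (0, 2).
Double-and-add on 6 = (110)₂. Start with Q = (0, 2) for the leading 1-bit.
double: tangent at (0, 2): λ = (3·0² + 0)/(2·2) ≡ 0/4. 4⁻¹ ≡ 46 (mod 61), so λ ≡ 0·46 ≡ 0.
  x = λ² - 0 - 0 = 0 - 0 ≡ 0; y = λ·(0 - 0) - 2 ≡ 59. → (0, 59)
add Q: (0, 59) + (0, 2): same x and y₁ ≡ -y₂, so the sum is O.
double: O + O = O (identity).

O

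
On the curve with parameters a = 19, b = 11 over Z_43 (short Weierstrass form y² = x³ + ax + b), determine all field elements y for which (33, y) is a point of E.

x³ + 19x + 11 = 36575 ≡ 25 (mod 43).
Square roots of 25 mod 43: 5 and 38 (since 5² = 25 ≡ 25).

5, 38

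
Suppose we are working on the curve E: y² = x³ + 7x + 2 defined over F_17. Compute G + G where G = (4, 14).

tangent at (4, 14): λ = (3·4² + 7)/(2·14) ≡ 4/11. 11⁻¹ ≡ 14 (mod 17) since 11·14 = 154 ≡ 1, so λ ≡ 4·14 ≡ 5.
  x = λ² - 4 - 4 = 25 - 8 ≡ 0; y = λ·(4 - 0) - 14 ≡ 6. → (0, 6)

(0, 6)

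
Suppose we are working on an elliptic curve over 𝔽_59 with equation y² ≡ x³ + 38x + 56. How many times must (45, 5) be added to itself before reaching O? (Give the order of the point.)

2P: tangent at (45, 5): λ = (3·45² + 38)/(2·5) ≡ 36/10. 10⁻¹ ≡ 6 (mod 59), so λ ≡ 36·6 ≡ 39.
  x = λ² - 45 - 45 = 1521 - 90 ≡ 15; y = λ·(45 - 15) - 5 ≡ 44. → (15, 44)
3P: (15, 44) + (45, 5). λ = (5 - 44)/(45 - 15) ≡ 20/30 mod 59. 30⁻¹ ≡ 2 (mod 59), so λ ≡ 40.
  x = λ² - 15 - 45 = 1600 - 60 ≡ 6; y = λ·(15 - 6) - 44 ≡ 21. → (6, 21)
4P: (6, 21) + (45, 5). λ = (5 - 21)/(45 - 6) ≡ 43/39 mod 59. 39⁻¹ ≡ 56 (mod 59), so λ ≡ 48.
  x = λ² - 6 - 45 = 2304 - 51 ≡ 11; y = λ·(6 - 11) - 21 ≡ 34. → (11, 34)
5P: (11, 34) + (45, 5). λ = (5 - 34)/(45 - 11) ≡ 30/34 mod 59. 34⁻¹ ≡ 33 (mod 59), so λ ≡ 46.
  x = λ² - 11 - 45 = 2116 - 56 ≡ 54; y = λ·(11 - 54) - 34 ≡ 53. → (54, 53)
6P: (54, 53) + (45, 5). λ = (5 - 53)/(45 - 54) ≡ 11/50 mod 59. 50⁻¹ ≡ 13 (mod 59) since 50·13 = 650 ≡ 1, so λ ≡ 25.
  x = λ² - 54 - 45 = 625 - 99 ≡ 54; y = λ·(54 - 54) - 53 ≡ 6. → (54, 6)
7P: (54, 6) + (45, 5). λ = (5 - 6)/(45 - 54) ≡ 58/50 mod 59. 50⁻¹ ≡ 13 (mod 59) since 50·13 = 650 ≡ 1, so λ ≡ 46.
  x = λ² - 54 - 45 = 2116 - 99 ≡ 11; y = λ·(54 - 11) - 6 ≡ 25. → (11, 25)
8P: (11, 25) + (45, 5). λ = (5 - 25)/(45 - 11) ≡ 39/34 mod 59. 34⁻¹ ≡ 33 (mod 59) since 34·33 = 1122 ≡ 1, so λ ≡ 48.
  x = λ² - 11 - 45 = 2304 - 56 ≡ 6; y = λ·(11 - 6) - 25 ≡ 38. → (6, 38)
9P: (6, 38) + (45, 5). λ = (5 - 38)/(45 - 6) ≡ 26/39 mod 59. 39⁻¹ ≡ 56 (mod 59), so λ ≡ 40.
  x = λ² - 6 - 45 = 1600 - 51 ≡ 15; y = λ·(6 - 15) - 38 ≡ 15. → (15, 15)
10P: (15, 15) + (45, 5). λ = (5 - 15)/(45 - 15) ≡ 49/30 mod 59. 30⁻¹ ≡ 2 (mod 59), so λ ≡ 39.
  x = λ² - 15 - 45 = 1521 - 60 ≡ 45; y = λ·(15 - 45) - 15 ≡ 54. → (45, 54)
11P: (45, 54) + (45, 5): same x and y₁ ≡ -y₂, so the sum is O.
11P = O, so the order is 11.

11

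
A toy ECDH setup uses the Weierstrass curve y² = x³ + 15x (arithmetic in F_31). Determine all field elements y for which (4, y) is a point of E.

0

x³ + 15x + 0 = 124 ≡ 0 (mod 31).
Only y = 0 satisfies y² ≡ 0.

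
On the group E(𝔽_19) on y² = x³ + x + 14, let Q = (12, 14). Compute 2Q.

(2, 9)

tangent at (12, 14): λ = (3·12² + 1)/(2·14) ≡ 15/9. 9⁻¹ ≡ 17 (mod 19) since 9·17 = 153 ≡ 1, so λ ≡ 15·17 ≡ 8.
  x = λ² - 12 - 12 = 64 - 24 ≡ 2; y = λ·(12 - 2) - 14 ≡ 9. → (2, 9)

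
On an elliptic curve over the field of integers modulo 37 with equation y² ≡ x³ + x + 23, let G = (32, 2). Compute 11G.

(23, 22)

Repeated addition: build up to 11G.
2G: tangent at (32, 2): λ = (3·32² + 1)/(2·2) ≡ 2/4. 4⁻¹ ≡ 28 (mod 37) since 4·28 = 112 ≡ 1, so λ ≡ 2·28 ≡ 19.
  x = λ² - 32 - 32 = 361 - 64 ≡ 1; y = λ·(32 - 1) - 2 ≡ 32. → (1, 32)
3G: (1, 32) + (32, 2). λ = (2 - 32)/(32 - 1) ≡ 7/31 mod 37. 31⁻¹ ≡ 6 (mod 37) since 31·6 = 186 ≡ 1, so λ ≡ 5.
  x = λ² - 1 - 32 = 25 - 33 ≡ 29; y = λ·(1 - 29) - 32 ≡ 13. → (29, 13)
4G: (29, 13) + (32, 2). λ = (2 - 13)/(32 - 29) ≡ 26/3 mod 37. 3⁻¹ ≡ 25 (mod 37), so λ ≡ 21.
  x = λ² - 29 - 32 = 441 - 61 ≡ 10; y = λ·(29 - 10) - 13 ≡ 16. → (10, 16)
5G: (10, 16) + (32, 2). λ = (2 - 16)/(32 - 10) ≡ 23/22 mod 37. 22⁻¹ ≡ 32 (mod 37), so λ ≡ 33.
  x = λ² - 10 - 32 = 1089 - 42 ≡ 11; y = λ·(10 - 11) - 16 ≡ 25. → (11, 25)
6G: (11, 25) + (32, 2). λ = (2 - 25)/(32 - 11) ≡ 14/21 mod 37. 21⁻¹ ≡ 30 (mod 37), so λ ≡ 13.
  x = λ² - 11 - 32 = 169 - 43 ≡ 15; y = λ·(11 - 15) - 25 ≡ 34. → (15, 34)
7G: (15, 34) + (32, 2). λ = (2 - 34)/(32 - 15) ≡ 5/17 mod 37. 17⁻¹ ≡ 24 (mod 37), so λ ≡ 9.
  x = λ² - 15 - 32 = 81 - 47 ≡ 34; y = λ·(15 - 34) - 34 ≡ 17. → (34, 17)
8G: (34, 17) + (32, 2). λ = (2 - 17)/(32 - 34) ≡ 22/35 mod 37. 35⁻¹ ≡ 18 (mod 37), so λ ≡ 26.
  x = λ² - 34 - 32 = 676 - 66 ≡ 18; y = λ·(34 - 18) - 17 ≡ 29. → (18, 29)
9G: (18, 29) + (32, 2). λ = (2 - 29)/(32 - 18) ≡ 10/14 mod 37. 14⁻¹ ≡ 8 (mod 37), so λ ≡ 6.
  x = λ² - 18 - 32 = 36 - 50 ≡ 23; y = λ·(18 - 23) - 29 ≡ 15. → (23, 15)
10G: (23, 15) + (32, 2). λ = (2 - 15)/(32 - 23) ≡ 24/9 mod 37. 9⁻¹ ≡ 33 (mod 37) since 9·33 = 297 ≡ 1, so λ ≡ 15.
  x = λ² - 23 - 32 = 225 - 55 ≡ 22; y = λ·(23 - 22) - 15 ≡ 0. → (22, 0)
11G: (22, 0) + (32, 2). λ = (2 - 0)/(32 - 22) ≡ 2/10 mod 37. 10⁻¹ ≡ 26 (mod 37), so λ ≡ 15.
  x = λ² - 22 - 32 = 225 - 54 ≡ 23; y = λ·(22 - 23) - 0 ≡ 22. → (23, 22)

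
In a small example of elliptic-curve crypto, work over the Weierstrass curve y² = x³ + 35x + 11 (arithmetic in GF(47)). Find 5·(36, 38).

(14, 40)

Write G = (36, 38).
Repeated addition: build up to 5G.
2G: tangent at (36, 38): λ = (3·36² + 35)/(2·38) ≡ 22/29. 29⁻¹ ≡ 13 (mod 47) since 29·13 = 377 ≡ 1, so λ ≡ 22·13 ≡ 4.
  x = λ² - 36 - 36 = 16 - 72 ≡ 38; y = λ·(36 - 38) - 38 ≡ 1. → (38, 1)
3G: (38, 1) + (36, 38). λ = (38 - 1)/(36 - 38) ≡ 37/45 mod 47. 45⁻¹ ≡ 23 (mod 47) since 45·23 = 1035 ≡ 1, so λ ≡ 5.
  x = λ² - 38 - 36 = 25 - 74 ≡ 45; y = λ·(38 - 45) - 1 ≡ 11. → (45, 11)
4G: (45, 11) + (36, 38). λ = (38 - 11)/(36 - 45) ≡ 27/38 mod 47. 38⁻¹ ≡ 26 (mod 47) since 38·26 = 988 ≡ 1, so λ ≡ 44.
  x = λ² - 45 - 36 = 1936 - 81 ≡ 22; y = λ·(45 - 22) - 11 ≡ 14. → (22, 14)
5G: (22, 14) + (36, 38). λ = (38 - 14)/(36 - 22) ≡ 24/14 mod 47. 14⁻¹ ≡ 37 (mod 47), so λ ≡ 42.
  x = λ² - 22 - 36 = 1764 - 58 ≡ 14; y = λ·(22 - 14) - 14 ≡ 40. → (14, 40)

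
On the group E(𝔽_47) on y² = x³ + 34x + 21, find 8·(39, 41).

(41, 20)

Write P = (39, 41).
Double-and-add on 8 = (1000)₂. Start with P = (39, 41) for the leading 1-bit.
double: tangent at (39, 41): λ = (3·39² + 34)/(2·41) ≡ 38/35. 35⁻¹ ≡ 43 (mod 47), so λ ≡ 38·43 ≡ 36.
  x = λ² - 39 - 39 = 1296 - 78 ≡ 43; y = λ·(39 - 43) - 41 ≡ 3. → (43, 3)
double: tangent at (43, 3): λ = (3·43² + 34)/(2·3) ≡ 35/6. 6⁻¹ ≡ 8 (mod 47) since 6·8 = 48 ≡ 1, so λ ≡ 35·8 ≡ 45.
  x = λ² - 43 - 43 = 2025 - 86 ≡ 12; y = λ·(43 - 12) - 3 ≡ 29. → (12, 29)
double: tangent at (12, 29): λ = (3·12² + 34)/(2·29) ≡ 43/11. 11⁻¹ ≡ 30 (mod 47), so λ ≡ 43·30 ≡ 21.
  x = λ² - 12 - 12 = 441 - 24 ≡ 41; y = λ·(12 - 41) - 29 ≡ 20. → (41, 20)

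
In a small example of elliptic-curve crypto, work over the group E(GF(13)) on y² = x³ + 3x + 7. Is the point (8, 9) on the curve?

y² = 9² ≡ 3; x³ + 3x + 7 = 543 ≡ 10 (mod 13). 3 ≠ 10.

no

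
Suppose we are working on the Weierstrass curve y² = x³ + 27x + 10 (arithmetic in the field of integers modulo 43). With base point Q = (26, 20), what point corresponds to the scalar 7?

(28, 10)

Double-and-add on 7 = (111)₂. Start with Q = (26, 20) for the leading 1-bit.
double: tangent at (26, 20): λ = (3·26² + 27)/(2·20) ≡ 34/40. 40⁻¹ ≡ 14 (mod 43), so λ ≡ 34·14 ≡ 3.
  x = λ² - 26 - 26 = 9 - 52 ≡ 0; y = λ·(26 - 0) - 20 ≡ 15. → (0, 15)
add Q: (0, 15) + (26, 20). λ = (20 - 15)/(26 - 0) ≡ 5/26 mod 43. 26⁻¹ ≡ 5 (mod 43), so λ ≡ 25.
  x = λ² - 0 - 26 = 625 - 26 ≡ 40; y = λ·(0 - 40) - 15 ≡ 17. → (40, 17)
double: tangent at (40, 17): λ = (3·40² + 27)/(2·17) ≡ 11/34. 34⁻¹ ≡ 19 (mod 43), so λ ≡ 11·19 ≡ 37.
  x = λ² - 40 - 40 = 1369 - 80 ≡ 42; y = λ·(40 - 42) - 17 ≡ 38. → (42, 38)
add Q: (42, 38) + (26, 20). λ = (20 - 38)/(26 - 42) ≡ 25/27 mod 43. 27⁻¹ ≡ 8 (mod 43), so λ ≡ 28.
  x = λ² - 42 - 26 = 784 - 68 ≡ 28; y = λ·(42 - 28) - 38 ≡ 10. → (28, 10)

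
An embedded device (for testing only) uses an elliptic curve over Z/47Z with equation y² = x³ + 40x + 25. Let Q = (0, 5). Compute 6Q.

(25, 23)

Double-and-add on 6 = (110)₂. Start with Q = (0, 5) for the leading 1-bit.
double: tangent at (0, 5): λ = (3·0² + 40)/(2·5) ≡ 40/10. 10⁻¹ ≡ 33 (mod 47) since 10·33 = 330 ≡ 1, so λ ≡ 40·33 ≡ 4.
  x = λ² - 0 - 0 = 16 - 0 ≡ 16; y = λ·(0 - 16) - 5 ≡ 25. → (16, 25)
add Q: (16, 25) + (0, 5). λ = (5 - 25)/(0 - 16) ≡ 27/31 mod 47. 31⁻¹ ≡ 44 (mod 47), so λ ≡ 13.
  x = λ² - 16 - 0 = 169 - 16 ≡ 12; y = λ·(16 - 12) - 25 ≡ 27. → (12, 27)
double: tangent at (12, 27): λ = (3·12² + 40)/(2·27) ≡ 2/7. 7⁻¹ ≡ 27 (mod 47) since 7·27 = 189 ≡ 1, so λ ≡ 2·27 ≡ 7.
  x = λ² - 12 - 12 = 49 - 24 ≡ 25; y = λ·(12 - 25) - 27 ≡ 23. → (25, 23)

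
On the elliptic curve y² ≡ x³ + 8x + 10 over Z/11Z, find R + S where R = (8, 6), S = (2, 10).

(10, 10)

(8, 6) + (2, 10). λ = (10 - 6)/(2 - 8) ≡ 4/5 mod 11. 5⁻¹ ≡ 9 (mod 11), so λ ≡ 3.
  x = λ² - 8 - 2 = 9 - 10 ≡ 10; y = λ·(8 - 10) - 6 ≡ 10. → (10, 10)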